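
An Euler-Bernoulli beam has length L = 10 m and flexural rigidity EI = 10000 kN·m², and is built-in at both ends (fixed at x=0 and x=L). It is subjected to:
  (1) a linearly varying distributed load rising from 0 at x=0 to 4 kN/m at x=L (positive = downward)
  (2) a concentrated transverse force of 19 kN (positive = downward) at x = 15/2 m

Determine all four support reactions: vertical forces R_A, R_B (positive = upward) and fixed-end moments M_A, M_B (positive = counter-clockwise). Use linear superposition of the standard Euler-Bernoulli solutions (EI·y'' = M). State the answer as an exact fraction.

Load 1 — triangular load w₀=4 kN/m (0→w₀ over full span):
  R_A = 3w₀L/20 = 3·4·10/20 = 6 kN
  M_A = w₀L²/30 = 4·10²/30 = 40/3 kN·m
  R_B = 7w₀L/20 = 7·4·10/20 = 14 kN
  M_B = -w₀L²/20 = -4·10²/20 = -20 kN·m
Load 2 — point force P=19 kN at a=15/2 m (b=L-a=5/2):
  R_A = Pb²(3a+b)/L³ = 19·(5/2)²·(3·(15/2)+(5/2))/10³ = 95/32 kN
  M_A = Pab²/L² = 19·(15/2)·(5/2)²/10² = 285/32 kN·m
  R_B = Pa²(a+3b)/L³ = 19·(15/2)²·((15/2)+3·(5/2))/10³ = 513/32 kN
  M_B = -Pa²b/L² = -19·(15/2)²·(5/2)/10² = -855/32 kN·m
Superposition: R_A = 287/32 kN, M_A = 2135/96 kN·m, R_B = 961/32 kN, M_B = -1495/32 kN·m

R_A = 287/32 kN, M_A = 2135/96 kN·m, R_B = 961/32 kN, M_B = -1495/32 kN·m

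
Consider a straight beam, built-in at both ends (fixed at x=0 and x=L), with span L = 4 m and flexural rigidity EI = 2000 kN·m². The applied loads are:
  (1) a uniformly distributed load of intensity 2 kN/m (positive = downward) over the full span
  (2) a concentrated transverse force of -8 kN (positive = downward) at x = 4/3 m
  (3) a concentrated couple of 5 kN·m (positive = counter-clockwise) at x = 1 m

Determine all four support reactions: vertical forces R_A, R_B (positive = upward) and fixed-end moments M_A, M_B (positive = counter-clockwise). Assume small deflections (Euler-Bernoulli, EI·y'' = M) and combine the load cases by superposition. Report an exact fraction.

R_A = -449/864 kN, M_A = -1301/432 kN·m, R_B = 449/864 kN, M_B = 547/432 kN·m

Load 1 — uniform load w=2 kN/m over full span:
  R_A = wL/2 = 2·4/2 = 4 kN
  M_A = wL²/12 = 2·4²/12 = 8/3 kN·m
  R_B = wL/2 = 2·4/2 = 4 kN
  M_B = -wL²/12 = -2·4²/12 = -8/3 kN·m
Load 2 — point force P=-8 kN at a=4/3 m (b=L-a=8/3):
  R_A = Pb²(3a+b)/L³ = (-8)·(8/3)²·(3·(4/3)+(8/3))/4³ = -160/27 kN
  M_A = Pab²/L² = (-8)·(4/3)·(8/3)²/4² = -128/27 kN·m
  R_B = Pa²(a+3b)/L³ = (-8)·(4/3)²·((4/3)+3·(8/3))/4³ = -56/27 kN
  M_B = -Pa²b/L² = -(-8)·(4/3)²·(8/3)/4² = 64/27 kN·m
Load 3 — applied couple M₀=5 kN·m at a=1 m (b=L-a=3):
  R_A = 6M₀ab/L³ = 6·5·1·3/4³ = 45/32 kN
  M_A = M₀b(2a-b)/L² = 5·3·(2·1-3)/4² = -15/16 kN·m
  R_B = -6M₀ab/L³ = -6·5·1·3/4³ = -45/32 kN
  M_B = M₀a(2b-a)/L² = 5·1·(2·3-1)/4² = 25/16 kN·m
Superposition: R_A = -449/864 kN, M_A = -1301/432 kN·m, R_B = 449/864 kN, M_B = 547/432 kN·m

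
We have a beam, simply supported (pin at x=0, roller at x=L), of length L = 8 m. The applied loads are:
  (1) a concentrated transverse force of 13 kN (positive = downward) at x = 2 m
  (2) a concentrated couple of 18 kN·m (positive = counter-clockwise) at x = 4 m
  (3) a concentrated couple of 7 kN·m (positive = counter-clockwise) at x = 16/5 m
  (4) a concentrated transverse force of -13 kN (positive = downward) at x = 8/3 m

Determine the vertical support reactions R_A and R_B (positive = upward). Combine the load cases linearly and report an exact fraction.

Load 1 — point force P=13 kN at a=2 m (b=L-a=6):
  R_A = Pb/L = 13·6/8 = 39/4 kN
  R_B = Pa/L = 13·2/8 = 13/4 kN
Load 2 — applied couple M₀=18 kN·m at a=4 m (b=L-a=4):
  R_A = M₀/L = 18/8 = 9/4 kN
  R_B = -M₀/L = -18/8 = -9/4 kN
Load 3 — applied couple M₀=7 kN·m at a=16/5 m (b=L-a=24/5):
  R_A = M₀/L = 7/8 kN
  R_B = -M₀/L = -7/8 kN
Load 4 — point force P=-13 kN at a=8/3 m (b=L-a=16/3):
  R_A = Pb/L = (-13)·(16/3)/8 = -26/3 kN
  R_B = Pa/L = (-13)·(8/3)/8 = -13/3 kN
Superposition: R_A = 101/24 kN, R_B = -101/24 kN

R_A = 101/24 kN, R_B = -101/24 kN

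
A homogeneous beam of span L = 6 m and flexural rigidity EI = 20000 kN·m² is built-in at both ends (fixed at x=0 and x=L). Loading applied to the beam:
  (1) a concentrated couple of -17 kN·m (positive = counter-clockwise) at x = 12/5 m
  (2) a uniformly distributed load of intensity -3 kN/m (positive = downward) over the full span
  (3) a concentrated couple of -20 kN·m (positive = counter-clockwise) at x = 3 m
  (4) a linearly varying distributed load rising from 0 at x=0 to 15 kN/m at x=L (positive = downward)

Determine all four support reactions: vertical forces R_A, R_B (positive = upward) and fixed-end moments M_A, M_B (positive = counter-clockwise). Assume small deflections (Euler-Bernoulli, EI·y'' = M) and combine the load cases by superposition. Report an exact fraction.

R_A = -229/50 kN, M_A = 49/25 kN·m, R_B = 1579/50 kN, M_B = -711/25 kN·m

Load 1 — applied couple M₀=-17 kN·m at a=12/5 m (b=L-a=18/5):
  R_A = 6M₀ab/L³ = 6·(-17)·(12/5)·(18/5)/6³ = -102/25 kN
  M_A = M₀b(2a-b)/L² = (-17)·(18/5)·(2·(12/5)-(18/5))/6² = -51/25 kN·m
  R_B = -6M₀ab/L³ = -6·(-17)·(12/5)·(18/5)/6³ = 102/25 kN
  M_B = M₀a(2b-a)/L² = (-17)·(12/5)·(2·(18/5)-(12/5))/6² = -136/25 kN·m
Load 2 — uniform load w=-3 kN/m over full span:
  R_A = wL/2 = (-3)·6/2 = -9 kN
  M_A = wL²/12 = (-3)·6²/12 = -9 kN·m
  R_B = wL/2 = (-3)·6/2 = -9 kN
  M_B = -wL²/12 = -(-3)·6²/12 = 9 kN·m
Load 3 — applied couple M₀=-20 kN·m at a=3 m (b=L-a=3):
  R_A = 6M₀ab/L³ = 6·(-20)·3·3/6³ = -5 kN
  M_A = M₀b(2a-b)/L² = (-20)·3·(2·3-3)/6² = -5 kN·m
  R_B = -6M₀ab/L³ = -6·(-20)·3·3/6³ = 5 kN
  M_B = M₀a(2b-a)/L² = (-20)·3·(2·3-3)/6² = -5 kN·m
Load 4 — triangular load w₀=15 kN/m (0→w₀ over full span):
  R_A = 3w₀L/20 = 3·15·6/20 = 27/2 kN
  M_A = w₀L²/30 = 15·6²/30 = 18 kN·m
  R_B = 7w₀L/20 = 7·15·6/20 = 63/2 kN
  M_B = -w₀L²/20 = -15·6²/20 = -27 kN·m
Superposition: R_A = -229/50 kN, M_A = 49/25 kN·m, R_B = 1579/50 kN, M_B = -711/25 kN·m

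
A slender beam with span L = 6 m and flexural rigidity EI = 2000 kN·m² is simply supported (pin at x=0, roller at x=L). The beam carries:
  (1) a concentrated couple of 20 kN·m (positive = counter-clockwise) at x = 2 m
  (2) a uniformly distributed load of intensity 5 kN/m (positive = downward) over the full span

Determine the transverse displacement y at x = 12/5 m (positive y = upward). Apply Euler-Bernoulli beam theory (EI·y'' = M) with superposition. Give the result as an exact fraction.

y(12/5) = -1821/62500 m

Load 1 — applied couple M₀=20 kN·m at a=2 m (b=L-a=4):
  y_1 = (M₀x³/(6L)-M₀(x-a)²/2+C₁x)/EI  [x>a] with C₁=M₀(3b²-L²)/(6L)=20/3 = (20·(12/5)³/(6·6)-20·((12/5)-2)²/2+(20/3)·(12/5))/2000 = 69/6250 m
Load 2 — uniform load w=5 kN/m over full span:
  y_2 = -wx(L³-2Lx²+x³)/(24EI) = -5·(12/5)·(6³-2·6·(12/5)²+(12/5)³)/(24·2000) = -2511/62500 m
Superposition: y = Σ y_i = -1821/62500 m ≈ -0.029136 m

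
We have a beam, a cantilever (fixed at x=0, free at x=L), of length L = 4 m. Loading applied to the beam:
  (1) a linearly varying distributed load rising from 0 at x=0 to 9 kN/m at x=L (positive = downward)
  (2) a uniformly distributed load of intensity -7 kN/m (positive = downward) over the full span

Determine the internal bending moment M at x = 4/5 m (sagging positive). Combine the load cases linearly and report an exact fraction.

Load 1 — triangular load w₀=9 kN/m (0→w₀ over full span):
  M_1 = w₀Lx/2 - w₀L²/3 - w₀x³/(6L) = 9·4·(4/5)/2 - 9·4²/3 - 9·(4/5)³/(6·4) = -4224/125 kN·m
Load 2 — uniform load w=-7 kN/m over full span:
  M_2 = -w(L-x)²/2 = -(-7)·(4-(4/5))²/2 = 896/25 kN·m
Superposition: M = Σ M_i = 256/125 kN·m ≈ 2.048000 kN·m

M(4/5) = 256/125 kN·m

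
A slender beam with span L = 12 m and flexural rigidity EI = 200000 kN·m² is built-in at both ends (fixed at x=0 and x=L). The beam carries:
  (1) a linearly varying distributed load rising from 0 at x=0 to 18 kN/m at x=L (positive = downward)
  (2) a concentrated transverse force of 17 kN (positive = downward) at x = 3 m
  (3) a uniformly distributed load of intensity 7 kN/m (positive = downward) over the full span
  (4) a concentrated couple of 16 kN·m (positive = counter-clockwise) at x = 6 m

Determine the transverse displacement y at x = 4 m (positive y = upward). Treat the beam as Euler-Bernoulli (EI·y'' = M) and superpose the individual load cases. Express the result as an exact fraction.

y(4) = -5603/1500000 m

Load 1 — triangular load w₀=18 kN/m (0→w₀ over full span):
  y_1 = -w₀x²(L-x)²(x+2L)/(120LEI) = -18·4²·(12-4)²·(4+2·12)/(120·12·200000) = -28/15625 m
Load 2 — point force P=17 kN at a=3 m (b=L-a=9):
  y_2 = -Pa²(L-x)²(3bL-(3b+a)(L-x))/(6L³EI)  [x>a] = -17·3²·(12-4)²·(3·9·12-(3·9+3)·(12-4))/(6·12³·200000) = -119/300000 m
Load 3 — uniform load w=7 kN/m over full span:
  y_3 = -wx²(L-x)²/(24EI) = -7·4²·(12-4)²/(24·200000) = -14/9375 m
Load 4 — applied couple M₀=16 kN·m at a=6 m (b=L-a=6):
  y_4 = (R_Ax³/6 - M_Ax²/2)/EI  [x≤a] with R_A=2, M_A=4 = (2·4³/6 - 4·4²/2)/200000 = -1/18750 m
Superposition: y = Σ y_i = -5603/1500000 m ≈ -0.003735 m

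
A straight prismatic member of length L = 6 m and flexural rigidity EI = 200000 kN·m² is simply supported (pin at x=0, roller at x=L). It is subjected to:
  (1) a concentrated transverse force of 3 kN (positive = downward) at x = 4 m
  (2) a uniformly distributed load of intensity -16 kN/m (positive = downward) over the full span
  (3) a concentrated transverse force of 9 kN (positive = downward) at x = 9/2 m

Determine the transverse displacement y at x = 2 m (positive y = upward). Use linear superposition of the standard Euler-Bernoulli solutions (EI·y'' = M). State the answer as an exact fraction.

y(2) = 1949/1920000 m

Load 1 — point force P=3 kN at a=4 m (b=L-a=2):
  y_1 = -Pbx(L²-b²-x²)/(6LEI)  [x≤a] = -3·2·2·(6²-2²-2²)/(6·6·200000) = -7/150000 m
Load 2 — uniform load w=-16 kN/m over full span:
  y_2 = -wx(L³-2Lx²+x³)/(24EI) = -(-16)·2·(6³-2·6·2²+2³)/(24·200000) = 11/9375 m
Load 3 — point force P=9 kN at a=9/2 m (b=L-a=3/2):
  y_3 = -Pbx(L²-b²-x²)/(6LEI)  [x≤a] = -9·(3/2)·2·(6²-(3/2)²-2²)/(6·6·200000) = -357/3200000 m
Superposition: y = Σ y_i = 1949/1920000 m ≈ 0.001015 m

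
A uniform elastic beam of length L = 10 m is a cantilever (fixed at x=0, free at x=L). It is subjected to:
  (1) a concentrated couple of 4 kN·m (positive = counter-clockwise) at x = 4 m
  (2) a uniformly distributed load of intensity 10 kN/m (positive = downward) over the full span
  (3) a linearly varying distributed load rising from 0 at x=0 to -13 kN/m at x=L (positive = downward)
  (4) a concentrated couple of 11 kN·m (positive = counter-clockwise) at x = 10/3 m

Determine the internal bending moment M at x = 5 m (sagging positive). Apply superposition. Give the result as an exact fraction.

M(5) = 125/12 kN·m

Load 1 — applied couple M₀=4 kN·m at a=4 m (b=L-a=6):
  M_1 = 0  [x>a] = 0 kN·m
Load 2 — uniform load w=10 kN/m over full span:
  M_2 = -w(L-x)²/2 = -10·(10-5)²/2 = -125 kN·m
Load 3 — triangular load w₀=-13 kN/m (0→w₀ over full span):
  M_3 = w₀Lx/2 - w₀L²/3 - w₀x³/(6L) = (-13)·10·5/2 - (-13)·10²/3 - (-13)·5³/(6·10) = 1625/12 kN·m
Load 4 — applied couple M₀=11 kN·m at a=10/3 m (b=L-a=20/3):
  M_4 = 0  [x>a] = 0 kN·m
Superposition: M = Σ M_i = 125/12 kN·m ≈ 10.416667 kN·m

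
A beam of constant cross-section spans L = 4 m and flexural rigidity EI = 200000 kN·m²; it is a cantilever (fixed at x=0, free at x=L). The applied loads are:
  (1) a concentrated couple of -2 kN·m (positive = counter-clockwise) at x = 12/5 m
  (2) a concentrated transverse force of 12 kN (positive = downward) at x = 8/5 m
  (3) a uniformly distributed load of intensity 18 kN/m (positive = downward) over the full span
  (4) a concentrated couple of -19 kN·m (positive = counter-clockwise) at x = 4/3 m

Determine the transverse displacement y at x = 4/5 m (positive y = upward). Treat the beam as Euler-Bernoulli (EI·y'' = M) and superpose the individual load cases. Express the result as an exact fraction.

Load 1 — applied couple M₀=-2 kN·m at a=12/5 m (b=L-a=8/5):
  y_1 = M₀x²/(2EI)  [x≤a] = (-2)·(4/5)²/(2·200000) = -1/312500 m
Load 2 — point force P=12 kN at a=8/5 m (b=L-a=12/5):
  y_2 = -Px²(3a-x)/(6EI)  [x≤a] = -12·(4/5)²·(3·(8/5)-(4/5))/(6·200000) = -2/78125 m
Load 3 — uniform load w=18 kN/m over full span:
  y_3 = -wx²(x²-4Lx+6L²)/(24EI) = -18·(4/5)²·((4/5)²-4·4·(4/5)+6·4²)/(24·200000) = -393/1953125 m
Load 4 — applied couple M₀=-19 kN·m at a=4/3 m (b=L-a=8/3):
  y_4 = M₀x²/(2EI)  [x≤a] = (-19)·(4/5)²/(2·200000) = -19/625000 m
Superposition: y = Σ y_i = -4069/15625000 m ≈ -0.000260 m

y(4/5) = -4069/15625000 m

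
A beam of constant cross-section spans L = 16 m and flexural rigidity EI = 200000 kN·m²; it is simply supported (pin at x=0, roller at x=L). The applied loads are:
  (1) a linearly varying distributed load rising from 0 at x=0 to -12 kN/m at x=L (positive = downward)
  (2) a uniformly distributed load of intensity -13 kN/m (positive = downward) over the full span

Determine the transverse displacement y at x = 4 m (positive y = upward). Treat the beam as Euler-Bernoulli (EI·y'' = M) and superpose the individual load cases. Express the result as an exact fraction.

Load 1 — triangular load w₀=-12 kN/m (0→w₀ over full span):
  y_1 = -w₀x(7L⁴-10L²x²+3x⁴)/(360LEI) = -(-12)·4·(7·16⁴-10·16²·4²+3·4⁴)/(360·16·200000) = 109/6250 m
Load 2 — uniform load w=-13 kN/m over full span:
  y_2 = -wx(L³-2Lx²+x³)/(24EI) = -(-13)·4·(16³-2·16·4²+4³)/(24·200000) = 247/6250 m
Superposition: y = Σ y_i = 178/3125 m ≈ 0.056960 m

y(4) = 178/3125 m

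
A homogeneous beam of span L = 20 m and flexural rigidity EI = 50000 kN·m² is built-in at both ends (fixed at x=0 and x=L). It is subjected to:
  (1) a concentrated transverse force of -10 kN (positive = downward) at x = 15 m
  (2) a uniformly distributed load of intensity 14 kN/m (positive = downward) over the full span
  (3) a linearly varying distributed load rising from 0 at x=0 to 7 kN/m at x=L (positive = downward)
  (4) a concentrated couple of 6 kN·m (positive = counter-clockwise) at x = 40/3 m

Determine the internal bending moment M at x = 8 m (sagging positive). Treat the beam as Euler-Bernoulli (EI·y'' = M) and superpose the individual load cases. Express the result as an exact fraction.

M(8) = 5957/24 kN·m

Load 1 — point force P=-10 kN at a=15 m (b=L-a=5):
  M_1 = Pb²(3a+b)x/L³ - Pab²/L²  [x≤a] = (-10)·5²·(3·15+5)·8/20³ - (-10)·15·5²/20² = -25/8 kN·m
Load 2 — uniform load w=14 kN/m over full span:
  M_2 = wLx/2 - wL²/12 - wx²/2 = 14·20·8/2 - 14·20²/12 - 14·8²/2 = 616/3 kN·m
Load 3 — triangular load w₀=7 kN/m (0→w₀ over full span):
  M_3 = 3w₀Lx/20 - w₀L²/30 - w₀x³/(6L) = 3·7·20·8/20 - 7·20²/30 - 7·8³/(6·20) = 224/5 kN·m
Load 4 — applied couple M₀=6 kN·m at a=40/3 m (b=L-a=20/3):
  M_4 = R_Ax - M_A  [x≤a] with R_A=2/5, M_A=2 = (2/5)·8 - 2 = 6/5 kN·m
Superposition: M = Σ M_i = 5957/24 kN·m ≈ 248.208333 kN·m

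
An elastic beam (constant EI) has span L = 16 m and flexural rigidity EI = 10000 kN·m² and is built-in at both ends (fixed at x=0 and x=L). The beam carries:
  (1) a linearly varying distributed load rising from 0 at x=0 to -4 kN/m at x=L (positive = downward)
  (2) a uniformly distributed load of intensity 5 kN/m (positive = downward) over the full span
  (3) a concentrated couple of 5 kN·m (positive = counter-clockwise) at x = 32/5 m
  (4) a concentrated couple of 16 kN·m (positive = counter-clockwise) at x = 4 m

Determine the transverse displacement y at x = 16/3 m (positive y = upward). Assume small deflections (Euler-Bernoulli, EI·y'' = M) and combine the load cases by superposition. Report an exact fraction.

y(16/3) = -82648/2278125 m

Load 1 — triangular load w₀=-4 kN/m (0→w₀ over full span):
  y_1 = -w₀x²(L-x)²(x+2L)/(120LEI) = -(-4)·(16/3)²·(16-(16/3))²·((16/3)+2·16)/(120·16·10000) = 57344/2278125 m
Load 2 — uniform load w=5 kN/m over full span:
  y_2 = -wx²(L-x)²/(24EI) = -5·(16/3)²·(16-(16/3))²/(24·10000) = -2048/30375 m
Load 3 — applied couple M₀=5 kN·m at a=32/5 m (b=L-a=48/5):
  y_3 = (R_Ax³/6 - M_Ax²/2)/EI  [x≤a] with R_A=9/20, M_A=3/5 = ((9/20)·(16/3)³/6 - (3/5)·(16/3)²/2)/10000 = 8/28125 m
Load 4 — applied couple M₀=16 kN·m at a=4 m (b=L-a=12):
  y_4 = (R_Ax³/6 - M_Ax²/2 - M₀(x-a)²/2)/EI  [x>a] with R_A=9/8, M_A=-3 = ((9/8)·(16/3)³/6 - (-3)·(16/3)²/2 - 16·((16/3)-4)²/2)/10000 = 32/5625 m
Superposition: y = Σ y_i = -82648/2278125 m ≈ -0.036279 m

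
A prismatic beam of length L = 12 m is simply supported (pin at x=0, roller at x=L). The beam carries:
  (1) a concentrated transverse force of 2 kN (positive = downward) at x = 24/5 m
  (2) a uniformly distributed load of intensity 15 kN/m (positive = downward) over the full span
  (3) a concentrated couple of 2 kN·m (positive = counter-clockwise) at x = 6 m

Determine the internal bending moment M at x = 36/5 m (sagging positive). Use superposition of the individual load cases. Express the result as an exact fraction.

Load 1 — point force P=2 kN at a=24/5 m (b=L-a=36/5):
  M_1 = Pa(L-x)/L  [x>a] = 2·(24/5)·(12-(36/5))/12 = 96/25 kN·m
Load 2 — uniform load w=15 kN/m over full span:
  M_2 = wx(L-x)/2 = 15·(36/5)·(12-(36/5))/2 = 1296/5 kN·m
Load 3 — applied couple M₀=2 kN·m at a=6 m (b=L-a=6):
  M_3 = M₀x/L - M₀  [x>a] = 2·(36/5)/12 - 2 = -4/5 kN·m
Superposition: M = Σ M_i = 6556/25 kN·m ≈ 262.240000 kN·m

M(36/5) = 6556/25 kN·m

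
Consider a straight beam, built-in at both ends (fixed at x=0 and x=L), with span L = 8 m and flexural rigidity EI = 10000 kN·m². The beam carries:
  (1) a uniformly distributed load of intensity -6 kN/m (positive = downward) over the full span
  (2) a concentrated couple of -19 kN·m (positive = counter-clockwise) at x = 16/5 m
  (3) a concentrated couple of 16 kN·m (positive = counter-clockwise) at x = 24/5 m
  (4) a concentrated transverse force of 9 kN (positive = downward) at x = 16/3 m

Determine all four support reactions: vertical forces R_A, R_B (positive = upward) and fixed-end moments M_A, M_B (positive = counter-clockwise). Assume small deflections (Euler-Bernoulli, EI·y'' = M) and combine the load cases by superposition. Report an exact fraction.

R_A = -3331/150 kN, M_A = -1787/75 kN·m, R_B = -2519/150 kN, M_B = 1288/75 kN·m

Load 1 — uniform load w=-6 kN/m over full span:
  R_A = wL/2 = (-6)·8/2 = -24 kN
  M_A = wL²/12 = (-6)·8²/12 = -32 kN·m
  R_B = wL/2 = (-6)·8/2 = -24 kN
  M_B = -wL²/12 = -(-6)·8²/12 = 32 kN·m
Load 2 — applied couple M₀=-19 kN·m at a=16/5 m (b=L-a=24/5):
  R_A = 6M₀ab/L³ = 6·(-19)·(16/5)·(24/5)/8³ = -171/50 kN
  M_A = M₀b(2a-b)/L² = (-19)·(24/5)·(2·(16/5)-(24/5))/8² = -57/25 kN·m
  R_B = -6M₀ab/L³ = -6·(-19)·(16/5)·(24/5)/8³ = 171/50 kN
  M_B = M₀a(2b-a)/L² = (-19)·(16/5)·(2·(24/5)-(16/5))/8² = -152/25 kN·m
Load 3 — applied couple M₀=16 kN·m at a=24/5 m (b=L-a=16/5):
  R_A = 6M₀ab/L³ = 6·16·(24/5)·(16/5)/8³ = 72/25 kN
  M_A = M₀b(2a-b)/L² = 16·(16/5)·(2·(24/5)-(16/5))/8² = 128/25 kN·m
  R_B = -6M₀ab/L³ = -6·16·(24/5)·(16/5)/8³ = -72/25 kN
  M_B = M₀a(2b-a)/L² = 16·(24/5)·(2·(16/5)-(24/5))/8² = 48/25 kN·m
Load 4 — point force P=9 kN at a=16/3 m (b=L-a=8/3):
  R_A = Pb²(3a+b)/L³ = 9·(8/3)²·(3·(16/3)+(8/3))/8³ = 7/3 kN
  M_A = Pab²/L² = 9·(16/3)·(8/3)²/8² = 16/3 kN·m
  R_B = Pa²(a+3b)/L³ = 9·(16/3)²·((16/3)+3·(8/3))/8³ = 20/3 kN
  M_B = -Pa²b/L² = -9·(16/3)²·(8/3)/8² = -32/3 kN·m
Superposition: R_A = -3331/150 kN, M_A = -1787/75 kN·m, R_B = -2519/150 kN, M_B = 1288/75 kN·m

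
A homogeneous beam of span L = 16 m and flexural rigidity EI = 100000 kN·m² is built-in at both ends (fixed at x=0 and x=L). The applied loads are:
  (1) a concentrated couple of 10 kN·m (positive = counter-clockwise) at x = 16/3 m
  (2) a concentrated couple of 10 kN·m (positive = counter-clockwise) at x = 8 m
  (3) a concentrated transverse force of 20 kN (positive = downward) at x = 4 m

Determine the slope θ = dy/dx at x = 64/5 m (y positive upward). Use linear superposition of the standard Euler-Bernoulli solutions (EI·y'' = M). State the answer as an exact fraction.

Load 1 — applied couple M₀=10 kN·m at a=16/3 m (b=L-a=32/3):
  θ_1 = (R_Ax²/2 - M_Ax - M₀(x-a))/EI  [x>a] with R_A=5/6, M_A=0 = ((5/6)·(64/5)²/2 - 0·(64/5) - 10·((64/5)-(16/3)))/100000 = -1/15625 rad
Load 2 — applied couple M₀=10 kN·m at a=8 m (b=L-a=8):
  θ_2 = (R_Ax²/2 - M_Ax - M₀(x-a))/EI  [x>a] with R_A=15/16, M_A=5/2 = ((15/16)·(64/5)²/2 - (5/2)·(64/5) - 10·((64/5)-8))/100000 = -1/31250 rad
Load 3 — point force P=20 kN at a=4 m (b=L-a=12):
  θ_3 = Pa²(L-x)(2bL-(3b+a)(L-x))/(2L³EI)  [x>a] = 20·4²·(16-(64/5))·(2·12·16-(3·12+4)·(16-(64/5)))/(2·16³·100000) = 1/3125 rad
Superposition: θ = Σ θ_i = 7/31250 rad ≈ 0.000224 rad

θ(64/5) = 7/31250 rad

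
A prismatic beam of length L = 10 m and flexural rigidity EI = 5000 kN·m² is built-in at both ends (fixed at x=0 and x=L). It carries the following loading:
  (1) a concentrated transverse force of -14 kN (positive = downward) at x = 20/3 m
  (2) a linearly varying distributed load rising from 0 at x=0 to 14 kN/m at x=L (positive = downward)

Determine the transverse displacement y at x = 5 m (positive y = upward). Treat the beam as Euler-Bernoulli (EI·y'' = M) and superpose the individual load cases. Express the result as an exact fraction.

y(5) = -133/5184 m

Load 1 — point force P=-14 kN at a=20/3 m (b=L-a=10/3):
  y_1 = -Pb²x²(3aL-(3a+b)x)/(6L³EI)  [x≤a] = -(-14)·(10/3)²·5²·(3·(20/3)·10-(3·(20/3)+(10/3))·5)/(6·10³·5000) = 7/648 m
Load 2 — triangular load w₀=14 kN/m (0→w₀ over full span):
  y_2 = -w₀x²(L-x)²(x+2L)/(120LEI) = -14·5²·(10-5)²·(5+2·10)/(120·10·5000) = -7/192 m
Superposition: y = Σ y_i = -133/5184 m ≈ -0.025656 m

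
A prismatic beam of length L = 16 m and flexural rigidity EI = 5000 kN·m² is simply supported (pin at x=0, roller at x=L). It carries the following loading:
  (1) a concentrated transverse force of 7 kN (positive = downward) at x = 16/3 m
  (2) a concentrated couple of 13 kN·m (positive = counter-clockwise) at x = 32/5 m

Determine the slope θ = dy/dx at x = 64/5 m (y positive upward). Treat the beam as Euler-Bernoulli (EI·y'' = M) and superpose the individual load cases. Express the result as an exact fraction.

θ(64/5) = 15866/1265625 rad

Load 1 — point force P=7 kN at a=16/3 m (b=L-a=32/3):
  θ_1 = -Pa(2L²-6Lx+3x²+a²)/(6LEI)  [x>a] = -7·(16/3)·(2·16²-6·16·(64/5)+3·(64/5)²+(16/3)²)/(6·16·5000) = 19376/1265625 rad
Load 2 — applied couple M₀=13 kN·m at a=32/5 m (b=L-a=48/5):
  θ_2 = (M₀x²/(2L)-M₀(x-a)+C₁)/EI  [x>a] with C₁=M₀(3b²-L²)/(6L)=208/75 = (13·(64/5)²/(2·16)-13·((64/5)-(32/5))+(208/75))/5000 = -26/9375 rad
Superposition: θ = Σ θ_i = 15866/1265625 rad ≈ 0.012536 rad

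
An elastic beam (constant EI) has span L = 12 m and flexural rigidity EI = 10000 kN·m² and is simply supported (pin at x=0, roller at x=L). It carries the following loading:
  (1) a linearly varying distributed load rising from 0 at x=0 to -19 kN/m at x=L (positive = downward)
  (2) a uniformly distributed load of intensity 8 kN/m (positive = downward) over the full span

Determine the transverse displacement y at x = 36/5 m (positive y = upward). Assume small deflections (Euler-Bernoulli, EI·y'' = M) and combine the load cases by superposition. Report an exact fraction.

y(36/5) = 420768/9765625 m

Load 1 — triangular load w₀=-19 kN/m (0→w₀ over full span):
  y_1 = -w₀x(7L⁴-10L²x²+3x⁴)/(360LEI) = -(-19)·(36/5)·(7·12⁴-10·12²·(36/5)²+3·(36/5)⁴)/(360·12·10000) = 2429568/9765625 m
Load 2 — uniform load w=8 kN/m over full span:
  y_2 = -wx(L³-2Lx²+x³)/(24EI) = -8·(36/5)·(12³-2·12·(36/5)²+(36/5)³)/(24·10000) = -80352/390625 m
Superposition: y = Σ y_i = 420768/9765625 m ≈ 0.043087 m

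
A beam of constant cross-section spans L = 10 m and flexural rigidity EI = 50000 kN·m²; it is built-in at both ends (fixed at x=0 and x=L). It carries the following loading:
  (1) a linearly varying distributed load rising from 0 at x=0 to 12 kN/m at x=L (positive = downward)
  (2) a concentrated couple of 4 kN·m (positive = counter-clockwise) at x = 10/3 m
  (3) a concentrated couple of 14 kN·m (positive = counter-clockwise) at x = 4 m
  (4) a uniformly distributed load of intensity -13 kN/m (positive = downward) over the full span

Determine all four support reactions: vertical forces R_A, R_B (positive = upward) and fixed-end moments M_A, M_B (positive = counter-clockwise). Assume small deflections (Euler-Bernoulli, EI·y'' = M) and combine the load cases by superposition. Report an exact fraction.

Load 1 — triangular load w₀=12 kN/m (0→w₀ over full span):
  R_A = 3w₀L/20 = 3·12·10/20 = 18 kN
  M_A = w₀L²/30 = 12·10²/30 = 40 kN·m
  R_B = 7w₀L/20 = 7·12·10/20 = 42 kN
  M_B = -w₀L²/20 = -12·10²/20 = -60 kN·m
Load 2 — applied couple M₀=4 kN·m at a=10/3 m (b=L-a=20/3):
  R_A = 6M₀ab/L³ = 6·4·(10/3)·(20/3)/10³ = 8/15 kN
  M_A = M₀b(2a-b)/L² = 4·(20/3)·(2·(10/3)-(20/3))/10² = 0 kN·m
  R_B = -6M₀ab/L³ = -6·4·(10/3)·(20/3)/10³ = -8/15 kN
  M_B = M₀a(2b-a)/L² = 4·(10/3)·(2·(20/3)-(10/3))/10² = 4/3 kN·m
Load 3 — applied couple M₀=14 kN·m at a=4 m (b=L-a=6):
  R_A = 6M₀ab/L³ = 6·14·4·6/10³ = 252/125 kN
  M_A = M₀b(2a-b)/L² = 14·6·(2·4-6)/10² = 42/25 kN·m
  R_B = -6M₀ab/L³ = -6·14·4·6/10³ = -252/125 kN
  M_B = M₀a(2b-a)/L² = 14·4·(2·6-4)/10² = 112/25 kN·m
Load 4 — uniform load w=-13 kN/m over full span:
  R_A = wL/2 = (-13)·10/2 = -65 kN
  M_A = wL²/12 = (-13)·10²/12 = -325/3 kN·m
  R_B = wL/2 = (-13)·10/2 = -65 kN
  M_B = -wL²/12 = -(-13)·10²/12 = 325/3 kN·m
Superposition: R_A = -16669/375 kN, M_A = -4999/75 kN·m, R_B = -9581/375 kN, M_B = 4061/75 kN·m

R_A = -16669/375 kN, M_A = -4999/75 kN·m, R_B = -9581/375 kN, M_B = 4061/75 kN·m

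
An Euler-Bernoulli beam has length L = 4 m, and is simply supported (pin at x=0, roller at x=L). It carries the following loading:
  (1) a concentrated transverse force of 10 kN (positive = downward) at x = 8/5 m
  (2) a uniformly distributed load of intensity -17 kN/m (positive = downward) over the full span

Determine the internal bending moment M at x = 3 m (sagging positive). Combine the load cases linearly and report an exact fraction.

Load 1 — point force P=10 kN at a=8/5 m (b=L-a=12/5):
  M_1 = Pa(L-x)/L  [x>a] = 10·(8/5)·(4-3)/4 = 4 kN·m
Load 2 — uniform load w=-17 kN/m over full span:
  M_2 = wx(L-x)/2 = (-17)·3·(4-3)/2 = -51/2 kN·m
Superposition: M = Σ M_i = -43/2 kN·m ≈ -21.500000 kN·m

M(3) = -43/2 kN·m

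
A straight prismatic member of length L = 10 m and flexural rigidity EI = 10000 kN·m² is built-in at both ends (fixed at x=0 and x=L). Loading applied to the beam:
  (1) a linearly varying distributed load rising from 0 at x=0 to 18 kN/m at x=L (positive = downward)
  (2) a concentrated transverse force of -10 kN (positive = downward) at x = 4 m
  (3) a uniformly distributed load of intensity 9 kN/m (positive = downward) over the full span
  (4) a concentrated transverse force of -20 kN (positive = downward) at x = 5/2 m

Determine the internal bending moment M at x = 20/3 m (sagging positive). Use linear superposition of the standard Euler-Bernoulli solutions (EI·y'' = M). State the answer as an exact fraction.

M(20/3) = 19057/360 kN·m

Load 1 — triangular load w₀=18 kN/m (0→w₀ over full span):
  M_1 = 3w₀Lx/20 - w₀L²/30 - w₀x³/(6L) = 3·18·10·(20/3)/20 - 18·10²/30 - 18·(20/3)³/(6·10) = 280/9 kN·m
Load 2 — point force P=-10 kN at a=4 m (b=L-a=6):
  M_2 = Pa²(a+3b)(L-x)/L³ - Pa²b/L²  [x>a] = (-10)·4²·(4+3·6)·(10-(20/3))/10³ - (-10)·4²·6/10² = -32/15 kN·m
Load 3 — uniform load w=9 kN/m over full span:
  M_3 = wLx/2 - wL²/12 - wx²/2 = 9·10·(20/3)/2 - 9·10²/12 - 9·(20/3)²/2 = 25 kN·m
Load 4 — point force P=-20 kN at a=5/2 m (b=L-a=15/2):
  M_4 = Pa²(a+3b)(L-x)/L³ - Pa²b/L²  [x>a] = (-20)·(5/2)²·((5/2)+3·(15/2))·(10-(20/3))/10³ - (-20)·(5/2)²·(15/2)/10² = -25/24 kN·m
Superposition: M = Σ M_i = 19057/360 kN·m ≈ 52.936111 kN·m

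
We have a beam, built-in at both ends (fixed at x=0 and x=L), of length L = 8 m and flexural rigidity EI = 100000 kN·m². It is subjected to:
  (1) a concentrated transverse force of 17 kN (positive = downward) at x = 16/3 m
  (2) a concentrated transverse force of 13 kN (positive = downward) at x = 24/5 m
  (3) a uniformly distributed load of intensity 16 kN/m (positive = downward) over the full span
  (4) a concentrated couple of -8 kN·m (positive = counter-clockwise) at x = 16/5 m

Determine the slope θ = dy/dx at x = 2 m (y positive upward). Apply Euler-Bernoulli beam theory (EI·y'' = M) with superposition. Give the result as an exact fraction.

Load 1 — point force P=17 kN at a=16/3 m (b=L-a=8/3):
  θ_1 = -Pb²x(2aL-(3a+b)x)/(2L³EI)  [x≤a] = -17·(8/3)²·2·(2·(16/3)·8-(3·(16/3)+(8/3))·2)/(2·8³·100000) = -17/150000 rad
Load 2 — point force P=13 kN at a=24/5 m (b=L-a=16/5):
  θ_2 = -Pb²x(2aL-(3a+b)x)/(2L³EI)  [x≤a] = -13·(16/5)²·2·(2·(24/5)·8-(3·(24/5)+(16/5))·2)/(2·8³·100000) = -169/1562500 rad
Load 3 — uniform load w=16 kN/m over full span:
  θ_3 = -wx(L-x)(L-2x)/(12EI) = -16·2·(8-2)·(8-2·2)/(12·100000) = -2/3125 rad
Load 4 — applied couple M₀=-8 kN·m at a=16/5 m (b=L-a=24/5):
  θ_4 = (R_Ax²/2 - M_Ax)/EI  [x≤a] with R_A=-36/25, M_A=-24/25 = ((-36/25)·2²/2 - (-24/25)·2)/100000 = -3/312500 rad
Superposition: θ = Σ θ_i = -16333/18750000 rad ≈ -0.000871 rad

θ(2) = -16333/18750000 rad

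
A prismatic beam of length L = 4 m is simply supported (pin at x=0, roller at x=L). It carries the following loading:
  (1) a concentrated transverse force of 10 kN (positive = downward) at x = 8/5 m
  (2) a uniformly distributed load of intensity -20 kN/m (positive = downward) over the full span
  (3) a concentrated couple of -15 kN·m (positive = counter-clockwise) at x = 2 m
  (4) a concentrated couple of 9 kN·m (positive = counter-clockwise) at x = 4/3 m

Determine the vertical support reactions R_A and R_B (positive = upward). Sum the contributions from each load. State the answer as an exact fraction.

R_A = -71/2 kN, R_B = -69/2 kN

Load 1 — point force P=10 kN at a=8/5 m (b=L-a=12/5):
  R_A = Pb/L = 10·(12/5)/4 = 6 kN
  R_B = Pa/L = 10·(8/5)/4 = 4 kN
Load 2 — uniform load w=-20 kN/m over full span:
  R_A = wL/2 = (-20)·4/2 = -40 kN
  R_B = wL/2 = (-20)·4/2 = -40 kN
Load 3 — applied couple M₀=-15 kN·m at a=2 m (b=L-a=2):
  R_A = M₀/L = (-15)/4 = -15/4 kN
  R_B = -M₀/L = -(-15)/4 = 15/4 kN
Load 4 — applied couple M₀=9 kN·m at a=4/3 m (b=L-a=8/3):
  R_A = M₀/L = 9/4 kN
  R_B = -M₀/L = -9/4 kN
Superposition: R_A = -71/2 kN, R_B = -69/2 kN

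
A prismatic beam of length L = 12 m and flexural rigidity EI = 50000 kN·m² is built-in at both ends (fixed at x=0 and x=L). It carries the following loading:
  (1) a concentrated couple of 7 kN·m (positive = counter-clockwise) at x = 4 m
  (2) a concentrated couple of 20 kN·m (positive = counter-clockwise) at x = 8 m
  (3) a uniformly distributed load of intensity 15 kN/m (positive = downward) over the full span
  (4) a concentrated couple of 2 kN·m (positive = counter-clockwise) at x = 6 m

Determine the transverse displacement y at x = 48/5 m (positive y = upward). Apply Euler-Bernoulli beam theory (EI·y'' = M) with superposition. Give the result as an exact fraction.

y(48/5) = -10347/1562500 m

Load 1 — applied couple M₀=7 kN·m at a=4 m (b=L-a=8):
  y_1 = (R_Ax³/6 - M_Ax²/2 - M₀(x-a)²/2)/EI  [x>a] with R_A=7/9, M_A=0 = ((7/9)·(48/5)³/6 - 0·(48/5)²/2 - 7·((48/5)-4)²/2)/50000 = 77/781250 m
Load 2 — applied couple M₀=20 kN·m at a=8 m (b=L-a=4):
  y_2 = (R_Ax³/6 - M_Ax²/2 - M₀(x-a)²/2)/EI  [x>a] with R_A=20/9, M_A=20/3 = ((20/9)·(48/5)³/6 - (20/3)·(48/5)²/2 - 20·((48/5)-8)²/2)/50000 = -8/78125 m
Load 3 — uniform load w=15 kN/m over full span:
  y_3 = -wx²(L-x)²/(24EI) = -15·(48/5)²·(12-(48/5))²/(24·50000) = -2592/390625 m
Load 4 — applied couple M₀=2 kN·m at a=6 m (b=L-a=6):
  y_4 = (R_Ax³/6 - M_Ax²/2 - M₀(x-a)²/2)/EI  [x>a] with R_A=1/4, M_A=1/2 = ((1/4)·(48/5)³/6 - (1/2)·(48/5)²/2 - 2·((48/5)-6)²/2)/50000 = 27/1562500 m
Superposition: y = Σ y_i = -10347/1562500 m ≈ -0.006622 m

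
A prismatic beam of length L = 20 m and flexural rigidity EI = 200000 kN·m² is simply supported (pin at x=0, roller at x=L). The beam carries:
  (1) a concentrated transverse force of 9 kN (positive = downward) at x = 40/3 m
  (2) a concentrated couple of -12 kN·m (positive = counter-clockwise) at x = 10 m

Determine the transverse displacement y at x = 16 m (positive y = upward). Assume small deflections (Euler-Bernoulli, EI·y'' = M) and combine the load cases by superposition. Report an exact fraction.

Load 1 — point force P=9 kN at a=40/3 m (b=L-a=20/3):
  y_1 = -Pa(L-x)(2Lx-a²-x²)/(6LEI)  [x>a] = -9·(40/3)·(20-16)·(2·20·16-(40/3)²-16²)/(6·20·200000) = -116/28125 m
Load 2 — applied couple M₀=-12 kN·m at a=10 m (b=L-a=10):
  y_2 = (M₀x³/(6L)-M₀(x-a)²/2+C₁x)/EI  [x>a] with C₁=M₀(3b²-L²)/(6L)=10 = ((-12)·16³/(6·20)-(-12)·(16-10)²/2+10·16)/200000 = -21/125000 m
Superposition: y = Σ y_i = -4829/1125000 m ≈ -0.004292 m

y(16) = -4829/1125000 m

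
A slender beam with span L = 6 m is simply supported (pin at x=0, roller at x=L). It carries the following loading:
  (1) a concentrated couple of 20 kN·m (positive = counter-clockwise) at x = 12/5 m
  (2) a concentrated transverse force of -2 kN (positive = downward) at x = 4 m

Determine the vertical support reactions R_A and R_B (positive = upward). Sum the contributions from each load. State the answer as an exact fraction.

Load 1 — applied couple M₀=20 kN·m at a=12/5 m (b=L-a=18/5):
  R_A = M₀/L = 20/6 = 10/3 kN
  R_B = -M₀/L = -20/6 = -10/3 kN
Load 2 — point force P=-2 kN at a=4 m (b=L-a=2):
  R_A = Pb/L = (-2)·2/6 = -2/3 kN
  R_B = Pa/L = (-2)·4/6 = -4/3 kN
Superposition: R_A = 8/3 kN, R_B = -14/3 kN

R_A = 8/3 kN, R_B = -14/3 kN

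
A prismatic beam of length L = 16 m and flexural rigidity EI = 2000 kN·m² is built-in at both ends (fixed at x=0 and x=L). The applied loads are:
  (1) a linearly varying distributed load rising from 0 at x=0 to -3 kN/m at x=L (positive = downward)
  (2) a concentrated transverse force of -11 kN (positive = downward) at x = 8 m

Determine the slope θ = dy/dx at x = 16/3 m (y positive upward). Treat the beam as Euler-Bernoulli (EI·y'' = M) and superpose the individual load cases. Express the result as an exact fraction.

θ(16/3) = 2014/50625 rad

Load 1 — triangular load w₀=-3 kN/m (0→w₀ over full span):
  θ_1 = -w₀(2x(L-x)(L-2x)(x+2L)+x²(L-x)²)/(120LEI) = -(-3)·(2·(16/3)·(16-(16/3))·(16-2·(16/3))·((16/3)+2·16)+(16/3)²·(16-(16/3))²)/(120·16·2000) = 1024/50625 rad
Load 2 — point force P=-11 kN at a=8 m (b=L-a=8):
  θ_2 = -Pb²x(2aL-(3a+b)x)/(2L³EI)  [x≤a] = -(-11)·8²·(16/3)·(2·8·16-(3·8+8)·(16/3))/(2·16³·2000) = 22/1125 rad
Superposition: θ = Σ θ_i = 2014/50625 rad ≈ 0.039783 rad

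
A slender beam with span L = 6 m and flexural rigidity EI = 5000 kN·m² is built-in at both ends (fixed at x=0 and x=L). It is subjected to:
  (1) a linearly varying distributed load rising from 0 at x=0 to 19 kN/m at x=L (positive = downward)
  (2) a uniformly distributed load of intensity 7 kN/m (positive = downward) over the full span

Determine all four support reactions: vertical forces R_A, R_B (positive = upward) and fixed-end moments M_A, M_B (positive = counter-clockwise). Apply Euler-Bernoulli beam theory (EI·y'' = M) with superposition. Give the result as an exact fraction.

R_A = 381/10 kN, M_A = 219/5 kN·m, R_B = 609/10 kN, M_B = -276/5 kN·m

Load 1 — triangular load w₀=19 kN/m (0→w₀ over full span):
  R_A = 3w₀L/20 = 3·19·6/20 = 171/10 kN
  M_A = w₀L²/30 = 19·6²/30 = 114/5 kN·m
  R_B = 7w₀L/20 = 7·19·6/20 = 399/10 kN
  M_B = -w₀L²/20 = -19·6²/20 = -171/5 kN·m
Load 2 — uniform load w=7 kN/m over full span:
  R_A = wL/2 = 7·6/2 = 21 kN
  M_A = wL²/12 = 7·6²/12 = 21 kN·m
  R_B = wL/2 = 7·6/2 = 21 kN
  M_B = -wL²/12 = -7·6²/12 = -21 kN·m
Superposition: R_A = 381/10 kN, M_A = 219/5 kN·m, R_B = 609/10 kN, M_B = -276/5 kN·m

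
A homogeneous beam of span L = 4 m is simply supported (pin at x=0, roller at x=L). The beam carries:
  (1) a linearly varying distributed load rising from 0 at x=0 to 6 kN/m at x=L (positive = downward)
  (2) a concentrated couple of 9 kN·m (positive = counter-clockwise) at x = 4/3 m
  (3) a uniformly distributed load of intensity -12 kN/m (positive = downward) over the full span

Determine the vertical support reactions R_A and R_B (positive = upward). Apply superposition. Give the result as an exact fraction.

Load 1 — triangular load w₀=6 kN/m (0→w₀ over full span):
  R_A = w₀L/6 = 6·4/6 = 4 kN
  R_B = w₀L/3 = 6·4/3 = 8 kN
Load 2 — applied couple M₀=9 kN·m at a=4/3 m (b=L-a=8/3):
  R_A = M₀/L = 9/4 kN
  R_B = -M₀/L = -9/4 kN
Load 3 — uniform load w=-12 kN/m over full span:
  R_A = wL/2 = (-12)·4/2 = -24 kN
  R_B = wL/2 = (-12)·4/2 = -24 kN
Superposition: R_A = -71/4 kN, R_B = -73/4 kN

R_A = -71/4 kN, R_B = -73/4 kN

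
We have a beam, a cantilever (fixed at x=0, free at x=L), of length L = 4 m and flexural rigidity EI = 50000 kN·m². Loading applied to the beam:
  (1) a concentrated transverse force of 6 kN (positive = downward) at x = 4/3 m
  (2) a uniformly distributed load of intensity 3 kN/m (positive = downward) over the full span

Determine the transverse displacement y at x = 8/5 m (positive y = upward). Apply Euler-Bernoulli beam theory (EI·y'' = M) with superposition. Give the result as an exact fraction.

y(8/5) = -31124/52734375 m

Load 1 — point force P=6 kN at a=4/3 m (b=L-a=8/3):
  y_1 = -Pa²(3x-a)/(6EI)  [x>a] = -6·(4/3)²·(3·(8/5)-(4/3))/(6·50000) = -52/421875 m
Load 2 — uniform load w=3 kN/m over full span:
  y_2 = -wx²(x²-4Lx+6L²)/(24EI) = -3·(8/5)²·((8/5)²-4·4·(8/5)+6·4²)/(24·50000) = -912/1953125 m
Superposition: y = Σ y_i = -31124/52734375 m ≈ -0.000590 m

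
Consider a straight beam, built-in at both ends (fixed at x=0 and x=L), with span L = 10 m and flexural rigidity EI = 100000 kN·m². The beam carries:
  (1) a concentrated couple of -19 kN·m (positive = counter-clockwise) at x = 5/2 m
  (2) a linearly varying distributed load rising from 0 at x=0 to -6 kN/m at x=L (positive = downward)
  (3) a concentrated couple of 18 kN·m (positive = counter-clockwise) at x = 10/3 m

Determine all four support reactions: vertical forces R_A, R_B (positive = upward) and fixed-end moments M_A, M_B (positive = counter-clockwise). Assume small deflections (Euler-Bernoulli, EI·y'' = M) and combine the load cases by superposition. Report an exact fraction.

R_A = -699/80 kN, M_A = -263/16 kN·m, R_B = -1701/80 kN, M_B = 481/16 kN·m

Load 1 — applied couple M₀=-19 kN·m at a=5/2 m (b=L-a=15/2):
  R_A = 6M₀ab/L³ = 6·(-19)·(5/2)·(15/2)/10³ = -171/80 kN
  M_A = M₀b(2a-b)/L² = (-19)·(15/2)·(2·(5/2)-(15/2))/10² = 57/16 kN·m
  R_B = -6M₀ab/L³ = -6·(-19)·(5/2)·(15/2)/10³ = 171/80 kN
  M_B = M₀a(2b-a)/L² = (-19)·(5/2)·(2·(15/2)-(5/2))/10² = -95/16 kN·m
Load 2 — triangular load w₀=-6 kN/m (0→w₀ over full span):
  R_A = 3w₀L/20 = 3·(-6)·10/20 = -9 kN
  M_A = w₀L²/30 = (-6)·10²/30 = -20 kN·m
  R_B = 7w₀L/20 = 7·(-6)·10/20 = -21 kN
  M_B = -w₀L²/20 = -(-6)·10²/20 = 30 kN·m
Load 3 — applied couple M₀=18 kN·m at a=10/3 m (b=L-a=20/3):
  R_A = 6M₀ab/L³ = 6·18·(10/3)·(20/3)/10³ = 12/5 kN
  M_A = M₀b(2a-b)/L² = 18·(20/3)·(2·(10/3)-(20/3))/10² = 0 kN·m
  R_B = -6M₀ab/L³ = -6·18·(10/3)·(20/3)/10³ = -12/5 kN
  M_B = M₀a(2b-a)/L² = 18·(10/3)·(2·(20/3)-(10/3))/10² = 6 kN·m
Superposition: R_A = -699/80 kN, M_A = -263/16 kN·m, R_B = -1701/80 kN, M_B = 481/16 kN·m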